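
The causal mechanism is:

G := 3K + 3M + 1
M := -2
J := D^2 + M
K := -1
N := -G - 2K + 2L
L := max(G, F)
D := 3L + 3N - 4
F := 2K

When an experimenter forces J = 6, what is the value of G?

The intervention breaks the incoming arrows to J: J := D^2 + M no longer applies, and J = 6.
Since G is not a descendant of the intervened variable, it is unaffected.
G = 3K + 3M + 1  [with K=-1, M=-2]  = -8

-8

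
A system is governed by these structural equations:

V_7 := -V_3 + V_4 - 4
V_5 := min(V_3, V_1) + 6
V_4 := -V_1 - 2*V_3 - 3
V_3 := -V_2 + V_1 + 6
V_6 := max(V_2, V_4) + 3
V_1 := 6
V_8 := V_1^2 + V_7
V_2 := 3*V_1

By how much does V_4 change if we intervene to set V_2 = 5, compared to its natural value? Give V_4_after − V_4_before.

-26

Under do(V_2=5), the mechanism V_2 := 3*V_1 is discarded; V_2 is fixed at 5.
V_3 = -V_2 + V_1 + 6  [with V_2=5, V_1=6]  = 7
V_4 = -V_1 - 2*V_3 - 3  [with V_1=6, V_3=7]  = -23
Without intervention: V_2 = 3*V_1  [with V_1=6]  = 18; V_3 = -V_2 + V_1 + 6  [with V_2=18, V_1=6]  = -6; V_4 = -V_1 - 2*V_3 - 3  [with V_1=6, V_3=-6]  = 3.
Change = -23 − 3 = -26.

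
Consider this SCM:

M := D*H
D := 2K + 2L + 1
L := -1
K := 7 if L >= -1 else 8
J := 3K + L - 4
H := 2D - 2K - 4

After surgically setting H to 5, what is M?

Under do(H=5), the mechanism H := 2D - 2K - 4 is discarded; H is fixed at 5.
K = 7 if L >= -1 else 8  [with L=-1]  = 7
D = 2K + 2L + 1  [with K=7, L=-1]  = 13
M = D*H  [with D=13, H=5]  = 65

65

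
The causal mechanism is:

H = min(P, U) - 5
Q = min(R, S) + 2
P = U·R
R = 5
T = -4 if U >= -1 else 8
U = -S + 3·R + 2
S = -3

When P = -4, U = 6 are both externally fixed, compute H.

The joint intervention fixes P = -4, U = 6, removing each variable's own equation.
H = min(P, U) - 5  [with P=-4, U=6]  = -9

-9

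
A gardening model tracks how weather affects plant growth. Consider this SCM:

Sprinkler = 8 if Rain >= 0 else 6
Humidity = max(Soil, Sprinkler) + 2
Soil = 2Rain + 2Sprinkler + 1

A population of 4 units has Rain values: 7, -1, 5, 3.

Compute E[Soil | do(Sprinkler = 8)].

Under do(Sprinkler=8), Sprinkler's equation is replaced by Sprinkler=8 for every unit. Per-unit Soil: 31, 15, 27, 23. Mean = 24.

24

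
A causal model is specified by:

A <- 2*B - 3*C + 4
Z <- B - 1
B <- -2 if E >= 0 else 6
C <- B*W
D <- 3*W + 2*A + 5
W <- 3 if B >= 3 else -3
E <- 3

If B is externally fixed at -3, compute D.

Under do(B=-3), the mechanism B <- -2 if E >= 0 else 6 is discarded; B is fixed at -3.
W = 3 if B >= 3 else -3  [with B=-3]  = -3
C = B*W  [with B=-3, W=-3]  = 9
A = 2*B - 3*C + 4  [with B=-3, C=9]  = -29
D = 3*W + 2*A + 5  [with W=-3, A=-29]  = -62

-62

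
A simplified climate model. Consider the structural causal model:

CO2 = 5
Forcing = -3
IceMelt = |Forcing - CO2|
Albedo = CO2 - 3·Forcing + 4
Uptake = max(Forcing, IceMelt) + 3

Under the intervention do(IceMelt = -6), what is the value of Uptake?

0

do(IceMelt=-6) replaces the equation IceMelt = |Forcing - CO2| with the constant IceMelt = -6.
Uptake = max(Forcing, IceMelt) + 3  [with Forcing=-3, IceMelt=-6]  = 0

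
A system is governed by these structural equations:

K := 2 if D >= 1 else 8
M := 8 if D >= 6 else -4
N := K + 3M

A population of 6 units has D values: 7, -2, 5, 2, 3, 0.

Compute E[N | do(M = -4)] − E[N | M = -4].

-0.4

The intervention sets M=-4 in all 6 units regardless of D. Recomputing N per unit gives -10, -4, -10, -10, -10, -4; average -8.
Observing M=-4 restricts to units where M's equation naturally yields -4: D ∈ {-2, 5, 2, 3, 0}. In that subpopulation N = -4, -10, -10, -10, -4, mean -7.6.
Difference = -8 − (-7.6) = -0.4.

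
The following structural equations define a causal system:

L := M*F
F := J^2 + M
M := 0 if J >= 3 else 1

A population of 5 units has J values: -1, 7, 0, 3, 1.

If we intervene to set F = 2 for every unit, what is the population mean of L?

1.2

The intervention sets F=2 in all 5 units regardless of J. Recomputing L per unit gives 2, 0, 2, 0, 2; average 1.2.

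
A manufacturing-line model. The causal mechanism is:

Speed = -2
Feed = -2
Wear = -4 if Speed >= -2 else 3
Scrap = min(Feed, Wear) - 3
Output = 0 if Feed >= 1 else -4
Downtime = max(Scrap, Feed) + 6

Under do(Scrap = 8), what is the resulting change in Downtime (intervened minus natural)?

Under do(Scrap=8), the mechanism Scrap = min(Feed, Wear) - 3 is discarded; Scrap is fixed at 8.
Downtime = max(Scrap, Feed) + 6  [with Scrap=8, Feed=-2]  = 14
Without intervention: Wear = -4 if Speed >= -2 else 3  [with Speed=-2]  = -4; Scrap = min(Feed, Wear) - 3  [with Feed=-2, Wear=-4]  = -7; Downtime = max(Scrap, Feed) + 6  [with Scrap=-7, Feed=-2]  = 4.
Change = 14 − 4 = 10.

10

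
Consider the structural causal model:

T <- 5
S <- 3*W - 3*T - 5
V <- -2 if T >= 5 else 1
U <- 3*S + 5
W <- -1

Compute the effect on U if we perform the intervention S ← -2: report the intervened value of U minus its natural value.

63

do(S=-2) replaces the equation S <- 3*W - 3*T - 5 with the constant S = -2.
U = 3*S + 5  [with S=-2]  = -1
Without intervention: S = 3*W - 3*T - 5  [with W=-1, T=5]  = -23; U = 3*S + 5  [with S=-23]  = -64.
Change = -1 − (-64) = 63.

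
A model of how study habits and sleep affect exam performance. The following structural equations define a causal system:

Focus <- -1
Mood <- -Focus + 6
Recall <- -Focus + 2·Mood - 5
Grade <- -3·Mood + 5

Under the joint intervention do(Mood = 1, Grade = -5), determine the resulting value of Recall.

The joint intervention fixes Mood = 1, Grade = -5, removing each variable's own equation.
Recall = -Focus + 2·Mood - 5  [with Focus=-1, Mood=1]  = -2

-2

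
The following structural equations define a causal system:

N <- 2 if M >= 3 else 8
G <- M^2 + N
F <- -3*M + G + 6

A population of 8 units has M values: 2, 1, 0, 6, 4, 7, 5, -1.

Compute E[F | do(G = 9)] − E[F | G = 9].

-9

The intervention sets G=9 in all 8 units regardless of M. Recomputing F per unit gives 9, 12, 15, -3, 3, -6, 0, 18; average 6.
Observing G=9 restricts to units where G's equation naturally yields 9: M ∈ {1, -1}. In that subpopulation F = 12, 18, mean 15.
Difference = 6 − 15 = -9.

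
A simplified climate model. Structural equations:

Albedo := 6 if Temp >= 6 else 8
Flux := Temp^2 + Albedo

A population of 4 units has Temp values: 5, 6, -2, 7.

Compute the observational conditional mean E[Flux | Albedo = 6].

48.5

Observing Albedo=6 restricts to units where Albedo's equation naturally yields 6: Temp ∈ {6, 7}. In that subpopulation Flux = 42, 55, mean 48.5.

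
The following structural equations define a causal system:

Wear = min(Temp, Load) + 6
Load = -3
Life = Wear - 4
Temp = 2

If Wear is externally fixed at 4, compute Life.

The intervention breaks the incoming arrows to Wear: Wear = min(Temp, Load) + 6 no longer applies, and Wear = 4.
Life = Wear - 4  [with Wear=4]  = 0

0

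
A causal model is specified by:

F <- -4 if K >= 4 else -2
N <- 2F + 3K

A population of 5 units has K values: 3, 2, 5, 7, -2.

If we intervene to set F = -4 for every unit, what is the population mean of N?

Under do(F=-4), F's equation is replaced by F=-4 for every unit. Per-unit N: 1, -2, 7, 13, -14. Mean = 1.

1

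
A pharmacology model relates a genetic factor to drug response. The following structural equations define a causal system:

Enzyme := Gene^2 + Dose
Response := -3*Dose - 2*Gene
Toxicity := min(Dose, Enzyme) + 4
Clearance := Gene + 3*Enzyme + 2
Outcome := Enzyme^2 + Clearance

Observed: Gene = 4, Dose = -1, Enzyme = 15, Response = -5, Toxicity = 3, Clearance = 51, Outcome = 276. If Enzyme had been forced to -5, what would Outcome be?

16

The intervention breaks the incoming arrows to Enzyme: Enzyme := Gene^2 + Dose no longer applies, and Enzyme = -5.
Clearance = Gene + 3*Enzyme + 2  [with Gene=4, Enzyme=-5]  = -9
Outcome = Enzyme^2 + Clearance  [with Enzyme=-5, Clearance=-9]  = 16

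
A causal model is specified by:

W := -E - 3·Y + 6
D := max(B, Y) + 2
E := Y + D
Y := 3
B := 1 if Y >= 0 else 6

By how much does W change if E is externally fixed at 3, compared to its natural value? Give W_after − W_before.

5

Intervening sets E = 3 and removes its equation (E := Y + D).
W = -E - 3·Y + 6  [with E=3, Y=3]  = -6
Without intervention: B = 1 if Y >= 0 else 6  [with Y=3]  = 1; D = max(B, Y) + 2  [with B=1, Y=3]  = 5; E = Y + D  [with Y=3, D=5]  = 8; W = -E - 3·Y + 6  [with E=8, Y=3]  = -11.
Change = -6 − (-11) = 5.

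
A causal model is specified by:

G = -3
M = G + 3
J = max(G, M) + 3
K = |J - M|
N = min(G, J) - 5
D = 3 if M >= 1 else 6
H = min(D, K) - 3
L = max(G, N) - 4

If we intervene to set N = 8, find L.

do(N=8) replaces the equation N = min(G, J) - 5 with the constant N = 8.
L = max(G, N) - 4  [with G=-3, N=8]  = 4

4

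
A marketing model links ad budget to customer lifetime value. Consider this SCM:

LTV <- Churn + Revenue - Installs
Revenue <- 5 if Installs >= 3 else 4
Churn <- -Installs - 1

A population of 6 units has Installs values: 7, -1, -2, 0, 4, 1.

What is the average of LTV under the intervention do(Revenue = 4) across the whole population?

0

Under do(Revenue=4), Revenue's equation is replaced by Revenue=4 for every unit. Per-unit LTV: -11, 5, 7, 3, -5, 1. Mean = 0.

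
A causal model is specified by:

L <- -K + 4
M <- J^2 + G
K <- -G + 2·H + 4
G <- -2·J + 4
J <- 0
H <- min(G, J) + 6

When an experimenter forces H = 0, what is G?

4

Under do(H=0), the mechanism H <- min(G, J) + 6 is discarded; H is fixed at 0.
Since G is not a descendant of the intervened variable, it is unaffected.
G = -2·J + 4  [with J=0]  = 4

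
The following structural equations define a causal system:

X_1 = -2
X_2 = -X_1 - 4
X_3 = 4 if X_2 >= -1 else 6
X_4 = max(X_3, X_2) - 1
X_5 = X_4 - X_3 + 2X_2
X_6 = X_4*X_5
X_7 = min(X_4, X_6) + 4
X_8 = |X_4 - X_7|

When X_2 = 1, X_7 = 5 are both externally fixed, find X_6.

3

Under do(X_2 = 1, X_7 = 5), each intervened variable's structural equation is replaced by its fixed value.
X_3 = 4 if X_2 >= -1 else 6  [with X_2=1]  = 4
X_4 = max(X_3, X_2) - 1  [with X_3=4, X_2=1]  = 3
X_5 = X_4 - X_3 + 2X_2  [with X_4=3, X_3=4, X_2=1]  = 1
X_6 = X_4*X_5  [with X_4=3, X_5=1]  = 3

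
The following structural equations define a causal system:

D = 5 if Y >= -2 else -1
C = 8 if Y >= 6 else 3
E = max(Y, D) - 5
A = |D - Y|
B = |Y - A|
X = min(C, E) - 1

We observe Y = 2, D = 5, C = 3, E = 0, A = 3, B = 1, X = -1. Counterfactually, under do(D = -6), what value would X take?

Under do(D=-6), the mechanism D = 5 if Y >= -2 else -1 is discarded; D is fixed at -6.
C = 8 if Y >= 6 else 3  [with Y=2]  = 3
E = max(Y, D) - 5  [with Y=2, D=-6]  = -3
X = min(C, E) - 1  [with C=3, E=-3]  = -4

-4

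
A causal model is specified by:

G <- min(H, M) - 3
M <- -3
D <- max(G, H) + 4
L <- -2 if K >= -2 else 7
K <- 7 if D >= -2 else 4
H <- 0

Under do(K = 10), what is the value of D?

The intervention breaks the incoming arrows to K: K <- 7 if D >= -2 else 4 no longer applies, and K = 10.
Since D is not a descendant of the intervened variable, it is unaffected.
G = min(H, M) - 3  [with H=0, M=-3]  = -6
D = max(G, H) + 4  [with G=-6, H=0]  = 4

4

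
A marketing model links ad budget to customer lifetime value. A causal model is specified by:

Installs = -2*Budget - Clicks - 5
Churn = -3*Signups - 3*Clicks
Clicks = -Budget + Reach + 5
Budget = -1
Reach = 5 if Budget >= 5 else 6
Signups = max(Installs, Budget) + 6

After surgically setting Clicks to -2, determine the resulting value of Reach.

6

Under do(Clicks=-2), the mechanism Clicks = -Budget + Reach + 5 is discarded; Clicks is fixed at -2.
Since Reach is not a descendant of the intervened variable, it is unaffected.
Reach = 5 if Budget >= 5 else 6  [with Budget=-1]  = 6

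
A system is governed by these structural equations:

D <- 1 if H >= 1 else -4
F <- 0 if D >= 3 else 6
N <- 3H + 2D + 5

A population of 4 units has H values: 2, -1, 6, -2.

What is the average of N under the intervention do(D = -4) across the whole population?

0.75

Under do(D=-4), D's equation is replaced by D=-4 for every unit. Per-unit N: 3, -6, 15, -9. Mean = 0.75.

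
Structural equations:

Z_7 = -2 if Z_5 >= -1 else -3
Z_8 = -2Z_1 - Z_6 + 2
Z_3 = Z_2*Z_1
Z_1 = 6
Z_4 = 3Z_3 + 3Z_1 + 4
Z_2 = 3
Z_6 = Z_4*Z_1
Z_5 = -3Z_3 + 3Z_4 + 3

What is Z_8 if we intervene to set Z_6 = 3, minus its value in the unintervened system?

Intervening sets Z_6 = 3 and removes its equation (Z_6 = Z_4*Z_1).
Z_8 = -2Z_1 - Z_6 + 2  [with Z_1=6, Z_6=3]  = -13
Without intervention: Z_3 = Z_2*Z_1  [with Z_2=3, Z_1=6]  = 18; Z_4 = 3Z_3 + 3Z_1 + 4  [with Z_3=18, Z_1=6]  = 76; Z_6 = Z_4*Z_1  [with Z_4=76, Z_1=6]  = 456; Z_8 = -2Z_1 - Z_6 + 2  [with Z_1=6, Z_6=456]  = -466.
Change = -13 − (-466) = 453.

453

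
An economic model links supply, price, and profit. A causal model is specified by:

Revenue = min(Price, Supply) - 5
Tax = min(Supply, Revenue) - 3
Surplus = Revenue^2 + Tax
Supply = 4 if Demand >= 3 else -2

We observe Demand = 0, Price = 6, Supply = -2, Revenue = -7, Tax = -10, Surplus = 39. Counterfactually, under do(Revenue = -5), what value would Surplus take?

Under do(Revenue=-5), the mechanism Revenue = min(Price, Supply) - 5 is discarded; Revenue is fixed at -5.
Supply = 4 if Demand >= 3 else -2  [with Demand=0]  = -2
Tax = min(Supply, Revenue) - 3  [with Supply=-2, Revenue=-5]  = -8
Surplus = Revenue^2 + Tax  [with Revenue=-5, Tax=-8]  = 17

17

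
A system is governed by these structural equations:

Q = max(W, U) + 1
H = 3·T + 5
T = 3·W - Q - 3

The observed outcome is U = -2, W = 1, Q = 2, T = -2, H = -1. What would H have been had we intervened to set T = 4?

17

Intervening sets T = 4 and removes its equation (T = 3·W - Q - 3).
H = 3·T + 5  [with T=4]  = 17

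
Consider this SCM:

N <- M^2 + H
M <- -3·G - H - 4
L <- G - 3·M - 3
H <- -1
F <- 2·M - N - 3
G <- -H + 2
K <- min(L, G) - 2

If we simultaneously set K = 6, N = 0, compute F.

-27

Setting K = 6, N = 0 by intervention discards those variables' equations.
G = -H + 2  [with H=-1]  = 3
M = -3·G - H - 4  [with G=3, H=-1]  = -12
F = 2·M - N - 3  [with M=-12, N=0]  = -27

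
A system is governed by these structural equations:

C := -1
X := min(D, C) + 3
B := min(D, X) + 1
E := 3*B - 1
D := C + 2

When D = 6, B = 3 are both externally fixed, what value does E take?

8

Setting D = 6, B = 3 by intervention discards those variables' equations.
E = 3*B - 1  [with B=3]  = 8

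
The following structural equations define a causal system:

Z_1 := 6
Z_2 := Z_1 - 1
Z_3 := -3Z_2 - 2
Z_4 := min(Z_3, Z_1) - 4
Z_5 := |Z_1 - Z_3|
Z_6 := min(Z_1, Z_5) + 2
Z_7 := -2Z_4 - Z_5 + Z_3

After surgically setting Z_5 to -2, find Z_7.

27

Under do(Z_5=-2), the mechanism Z_5 := |Z_1 - Z_3| is discarded; Z_5 is fixed at -2.
Z_2 = Z_1 - 1  [with Z_1=6]  = 5
Z_3 = -3Z_2 - 2  [with Z_2=5]  = -17
Z_4 = min(Z_3, Z_1) - 4  [with Z_3=-17, Z_1=6]  = -21
Z_7 = -2Z_4 - Z_5 + Z_3  [with Z_4=-21, Z_5=-2, Z_3=-17]  = 27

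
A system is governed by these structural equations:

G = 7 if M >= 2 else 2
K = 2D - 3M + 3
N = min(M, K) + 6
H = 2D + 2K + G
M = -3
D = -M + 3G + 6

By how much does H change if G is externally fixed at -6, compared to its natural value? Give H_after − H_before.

Under do(G=-6), the mechanism G = 7 if M >= 2 else 2 is discarded; G is fixed at -6.
D = -M + 3G + 6  [with M=-3, G=-6]  = -9
K = 2D - 3M + 3  [with D=-9, M=-3]  = -6
H = 2D + 2K + G  [with D=-9, K=-6, G=-6]  = -36
Without intervention: G = 7 if M >= 2 else 2  [with M=-3]  = 2; D = -M + 3G + 6  [with M=-3, G=2]  = 15; K = 2D - 3M + 3  [with D=15, M=-3]  = 42; H = 2D + 2K + G  [with D=15, K=42, G=2]  = 116.
Change = -36 − 116 = -152.

-152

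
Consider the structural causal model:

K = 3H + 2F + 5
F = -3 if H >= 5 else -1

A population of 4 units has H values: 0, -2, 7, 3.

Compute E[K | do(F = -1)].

do(F=-1) breaks F's dependence on H. With F=-1 fixed, K across the units is 3, -3, 24, 12, mean 9.

9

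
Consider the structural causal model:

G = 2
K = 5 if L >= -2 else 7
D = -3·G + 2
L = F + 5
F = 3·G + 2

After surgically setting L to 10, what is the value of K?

Intervening sets L = 10 and removes its equation (L = F + 5).
K = 5 if L >= -2 else 7  [with L=10]  = 5

5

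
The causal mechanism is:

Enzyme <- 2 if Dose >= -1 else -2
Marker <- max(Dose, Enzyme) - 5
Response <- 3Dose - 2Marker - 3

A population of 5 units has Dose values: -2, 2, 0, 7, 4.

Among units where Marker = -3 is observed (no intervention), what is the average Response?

6

Observing Marker=-3 restricts to units where Marker's equation naturally yields -3: Dose ∈ {2, 0}. In that subpopulation Response = 9, 3, mean 6.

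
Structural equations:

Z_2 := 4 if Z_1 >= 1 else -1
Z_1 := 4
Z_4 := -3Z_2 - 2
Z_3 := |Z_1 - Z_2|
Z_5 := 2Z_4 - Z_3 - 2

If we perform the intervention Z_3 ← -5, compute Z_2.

4

Under do(Z_3=-5), the mechanism Z_3 := |Z_1 - Z_2| is discarded; Z_3 is fixed at -5.
Since Z_2 is not a descendant of the intervened variable, it is unaffected.
Z_2 = 4 if Z_1 >= 1 else -1  [with Z_1=4]  = 4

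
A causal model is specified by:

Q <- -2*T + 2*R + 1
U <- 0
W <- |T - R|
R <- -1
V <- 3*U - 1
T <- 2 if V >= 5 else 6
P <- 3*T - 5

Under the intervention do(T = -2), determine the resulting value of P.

-11

Under do(T=-2), the mechanism T <- 2 if V >= 5 else 6 is discarded; T is fixed at -2.
P = 3*T - 5  [with T=-2]  = -11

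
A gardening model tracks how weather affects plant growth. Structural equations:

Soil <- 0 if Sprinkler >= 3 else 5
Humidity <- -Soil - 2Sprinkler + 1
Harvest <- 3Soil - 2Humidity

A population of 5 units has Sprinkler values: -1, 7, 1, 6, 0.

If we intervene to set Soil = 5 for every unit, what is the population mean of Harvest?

33.4

Every unit gets Soil=5 under the intervention. Harvest values become 19, 51, 27, 47, 23; E[Harvest|do(Soil=5)] = 33.4.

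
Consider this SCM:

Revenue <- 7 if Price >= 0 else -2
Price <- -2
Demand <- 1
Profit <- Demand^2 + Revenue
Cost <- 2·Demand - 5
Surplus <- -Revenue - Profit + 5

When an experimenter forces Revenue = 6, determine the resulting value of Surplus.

Under do(Revenue=6), the mechanism Revenue <- 7 if Price >= 0 else -2 is discarded; Revenue is fixed at 6.
Profit = Demand^2 + Revenue  [with Demand=1, Revenue=6]  = 7
Surplus = -Revenue - Profit + 5  [with Revenue=6, Profit=7]  = -8

-8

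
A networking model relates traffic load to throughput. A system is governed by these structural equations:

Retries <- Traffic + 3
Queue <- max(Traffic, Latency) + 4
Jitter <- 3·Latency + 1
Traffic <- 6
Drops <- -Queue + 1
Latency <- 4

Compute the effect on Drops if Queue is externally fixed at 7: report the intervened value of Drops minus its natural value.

3

The intervention breaks the incoming arrows to Queue: Queue <- max(Traffic, Latency) + 4 no longer applies, and Queue = 7.
Drops = -Queue + 1  [with Queue=7]  = -6
Without intervention: Queue = max(Traffic, Latency) + 4  [with Traffic=6, Latency=4]  = 10; Drops = -Queue + 1  [with Queue=10]  = -9.
Change = -6 − (-9) = 3.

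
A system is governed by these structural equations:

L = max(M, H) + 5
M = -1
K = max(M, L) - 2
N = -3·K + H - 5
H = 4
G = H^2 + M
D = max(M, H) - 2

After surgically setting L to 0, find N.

do(L=0) replaces the equation L = max(M, H) + 5 with the constant L = 0.
K = max(M, L) - 2  [with M=-1, L=0]  = -2
N = -3·K + H - 5  [with K=-2, H=4]  = 5

5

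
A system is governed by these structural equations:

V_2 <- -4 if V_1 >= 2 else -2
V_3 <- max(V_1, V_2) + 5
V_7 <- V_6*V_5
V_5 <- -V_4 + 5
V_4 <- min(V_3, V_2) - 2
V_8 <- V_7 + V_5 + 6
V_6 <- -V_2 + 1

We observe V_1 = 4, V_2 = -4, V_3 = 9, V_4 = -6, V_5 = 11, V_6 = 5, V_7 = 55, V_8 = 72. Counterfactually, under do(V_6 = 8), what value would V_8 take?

105

Intervening sets V_6 = 8 and removes its equation (V_6 <- -V_2 + 1).
V_2 = -4 if V_1 >= 2 else -2  [with V_1=4]  = -4
V_3 = max(V_1, V_2) + 5  [with V_1=4, V_2=-4]  = 9
V_4 = min(V_3, V_2) - 2  [with V_3=9, V_2=-4]  = -6
V_5 = -V_4 + 5  [with V_4=-6]  = 11
V_7 = V_6*V_5  [with V_6=8, V_5=11]  = 88
V_8 = V_7 + V_5 + 6  [with V_7=88, V_5=11]  = 105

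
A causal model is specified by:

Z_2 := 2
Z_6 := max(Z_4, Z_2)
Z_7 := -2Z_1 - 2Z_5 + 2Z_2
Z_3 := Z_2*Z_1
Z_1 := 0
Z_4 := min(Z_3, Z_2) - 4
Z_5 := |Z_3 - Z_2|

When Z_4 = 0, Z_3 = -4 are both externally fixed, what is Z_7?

The joint intervention fixes Z_4 = 0, Z_3 = -4, removing each variable's own equation.
Z_5 = |Z_3 - Z_2|  [with Z_3=-4, Z_2=2]  = 6
Z_7 = -2Z_1 - 2Z_5 + 2Z_2  [with Z_1=0, Z_5=6, Z_2=2]  = -8

-8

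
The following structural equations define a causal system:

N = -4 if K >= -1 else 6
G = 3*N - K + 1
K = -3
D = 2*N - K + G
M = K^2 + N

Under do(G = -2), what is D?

Intervening sets G = -2 and removes its equation (G = 3*N - K + 1).
N = -4 if K >= -1 else 6  [with K=-3]  = 6
D = 2*N - K + G  [with N=6, K=-3, G=-2]  = 13

13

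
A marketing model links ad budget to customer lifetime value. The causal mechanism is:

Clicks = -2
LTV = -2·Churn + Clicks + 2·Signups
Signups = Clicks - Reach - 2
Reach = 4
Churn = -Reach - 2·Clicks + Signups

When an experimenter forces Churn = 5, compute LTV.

Intervening sets Churn = 5 and removes its equation (Churn = -Reach - 2·Clicks + Signups).
Signups = Clicks - Reach - 2  [with Clicks=-2, Reach=4]  = -8
LTV = -2·Churn + Clicks + 2·Signups  [with Churn=5, Clicks=-2, Signups=-8]  = -28

-28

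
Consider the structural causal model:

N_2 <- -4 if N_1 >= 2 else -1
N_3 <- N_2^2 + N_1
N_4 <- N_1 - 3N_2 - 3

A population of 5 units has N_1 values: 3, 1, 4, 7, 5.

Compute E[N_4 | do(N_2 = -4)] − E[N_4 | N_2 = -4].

-0.75

Every unit gets N_2=-4 under the intervention. N_4 values become 12, 10, 13, 16, 14; E[N_4|do(N_2=-4)] = 13.
E[N_4|N_2=-4] averages over only the 4 units with N_2=-4 (N_1 = 3, 4, 7, 5): N_4 = 12, 13, 16, 14, mean 13.75.
Difference = 13 − 13.75 = -0.75.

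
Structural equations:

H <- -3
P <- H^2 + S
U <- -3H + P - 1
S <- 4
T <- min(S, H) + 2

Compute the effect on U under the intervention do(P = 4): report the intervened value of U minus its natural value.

Intervening sets P = 4 and removes its equation (P <- H^2 + S).
U = -3H + P - 1  [with H=-3, P=4]  = 12
Without intervention: P = H^2 + S  [with H=-3, S=4]  = 13; U = -3H + P - 1  [with H=-3, P=13]  = 21.
Change = 12 − 21 = -9.

-9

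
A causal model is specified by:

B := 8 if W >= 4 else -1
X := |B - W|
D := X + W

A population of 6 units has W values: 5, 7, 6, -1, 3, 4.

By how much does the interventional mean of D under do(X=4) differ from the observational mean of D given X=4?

0.5

Under do(X=4), X's equation is replaced by X=4 for every unit. Per-unit D: 9, 11, 10, 3, 7, 8. Mean = 8.
E[D|X=4] averages over only the 2 units with X=4 (W = 3, 4): D = 7, 8, mean 7.5.
Difference = 8 − 7.5 = 0.5.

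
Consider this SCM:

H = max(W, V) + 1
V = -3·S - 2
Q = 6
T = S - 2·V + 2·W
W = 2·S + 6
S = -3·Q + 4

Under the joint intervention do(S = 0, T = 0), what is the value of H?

Setting S = 0, T = 0 by intervention discards those variables' equations.
W = 2·S + 6  [with S=0]  = 6
V = -3·S - 2  [with S=0]  = -2
H = max(W, V) + 1  [with W=6, V=-2]  = 7

7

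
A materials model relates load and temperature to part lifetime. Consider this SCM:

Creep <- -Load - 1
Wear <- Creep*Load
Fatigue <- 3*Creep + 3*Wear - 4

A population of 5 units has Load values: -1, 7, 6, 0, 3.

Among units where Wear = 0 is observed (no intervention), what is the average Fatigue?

-5.5

Conditioning on Wear=0 selects the 2 unit(s) with Load ∈ {-1, 0}. Their Fatigue values: -4, -7. Mean = -5.5.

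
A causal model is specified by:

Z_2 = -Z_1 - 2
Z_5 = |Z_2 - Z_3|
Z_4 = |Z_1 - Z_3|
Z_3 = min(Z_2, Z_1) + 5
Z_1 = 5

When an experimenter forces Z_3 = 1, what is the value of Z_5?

do(Z_3=1) replaces the equation Z_3 = min(Z_2, Z_1) + 5 with the constant Z_3 = 1.
Z_2 = -Z_1 - 2  [with Z_1=5]  = -7
Z_5 = |Z_2 - Z_3|  [with Z_2=-7, Z_3=1]  = 8

8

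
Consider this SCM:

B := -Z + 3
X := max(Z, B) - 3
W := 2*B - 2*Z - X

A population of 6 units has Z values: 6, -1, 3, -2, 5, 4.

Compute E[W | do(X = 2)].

do(X=2) breaks X's dependence on Z. With X=2 fixed, W across the units is -20, 8, -8, 12, -16, -12, mean -6.

-6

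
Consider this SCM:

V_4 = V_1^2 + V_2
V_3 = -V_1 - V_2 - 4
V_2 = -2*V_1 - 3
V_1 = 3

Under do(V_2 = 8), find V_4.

Under do(V_2=8), the mechanism V_2 = -2*V_1 - 3 is discarded; V_2 is fixed at 8.
V_4 = V_1^2 + V_2  [with V_1=3, V_2=8]  = 17

17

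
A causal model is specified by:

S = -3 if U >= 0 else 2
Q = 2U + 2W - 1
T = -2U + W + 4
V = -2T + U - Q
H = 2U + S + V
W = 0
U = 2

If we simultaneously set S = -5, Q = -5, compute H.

Under do(S = -5, Q = -5), each intervened variable's structural equation is replaced by its fixed value.
T = -2U + W + 4  [with U=2, W=0]  = 0
V = -2T + U - Q  [with T=0, U=2, Q=-5]  = 7
H = 2U + S + V  [with U=2, S=-5, V=7]  = 6

6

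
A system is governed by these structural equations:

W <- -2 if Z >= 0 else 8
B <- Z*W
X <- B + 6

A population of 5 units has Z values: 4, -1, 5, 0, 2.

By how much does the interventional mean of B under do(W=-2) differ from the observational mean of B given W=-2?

do(W=-2) breaks W's dependence on Z. With W=-2 fixed, B across the units is -8, 2, -10, 0, -4, mean -4.
Conditioning on W=-2 selects the 4 unit(s) with Z ∈ {4, 5, 0, 2}. Their B values: -8, -10, 0, -4. Mean = -5.5.
Difference = -4 − (-5.5) = 1.5.

1.5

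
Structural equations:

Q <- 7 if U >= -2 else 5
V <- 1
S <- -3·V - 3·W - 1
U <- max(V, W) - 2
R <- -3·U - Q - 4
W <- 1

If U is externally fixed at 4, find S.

The intervention breaks the incoming arrows to U: U <- max(V, W) - 2 no longer applies, and U = 4.
S is not downstream of the intervention, so its value is determined by the original equations.
S = -3·V - 3·W - 1  [with V=1, W=1]  = -7

-7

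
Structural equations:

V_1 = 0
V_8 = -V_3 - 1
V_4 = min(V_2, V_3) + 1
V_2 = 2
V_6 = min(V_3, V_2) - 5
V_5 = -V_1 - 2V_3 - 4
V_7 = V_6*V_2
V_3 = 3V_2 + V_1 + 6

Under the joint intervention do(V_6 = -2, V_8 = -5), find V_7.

Under do(V_6 = -2, V_8 = -5), each intervened variable's structural equation is replaced by its fixed value.
V_7 = V_6*V_2  [with V_6=-2, V_2=2]  = -4

-4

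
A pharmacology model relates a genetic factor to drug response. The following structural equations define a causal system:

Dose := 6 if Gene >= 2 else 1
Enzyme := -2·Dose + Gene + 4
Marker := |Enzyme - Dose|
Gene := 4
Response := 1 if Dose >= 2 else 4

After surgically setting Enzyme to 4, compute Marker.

2

The intervention breaks the incoming arrows to Enzyme: Enzyme := -2·Dose + Gene + 4 no longer applies, and Enzyme = 4.
Dose = 6 if Gene >= 2 else 1  [with Gene=4]  = 6
Marker = |Enzyme - Dose|  [with Enzyme=4, Dose=6]  = 2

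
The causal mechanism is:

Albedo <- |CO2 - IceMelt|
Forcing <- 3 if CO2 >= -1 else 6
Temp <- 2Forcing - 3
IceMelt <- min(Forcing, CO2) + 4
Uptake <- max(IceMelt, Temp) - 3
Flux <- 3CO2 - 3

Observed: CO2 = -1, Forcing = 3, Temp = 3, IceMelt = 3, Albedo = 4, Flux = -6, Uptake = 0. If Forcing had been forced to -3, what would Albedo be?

do(Forcing=-3) replaces the equation Forcing <- 3 if CO2 >= -1 else 6 with the constant Forcing = -3.
IceMelt = min(Forcing, CO2) + 4  [with Forcing=-3, CO2=-1]  = 1
Albedo = |CO2 - IceMelt|  [with CO2=-1, IceMelt=1]  = 2

2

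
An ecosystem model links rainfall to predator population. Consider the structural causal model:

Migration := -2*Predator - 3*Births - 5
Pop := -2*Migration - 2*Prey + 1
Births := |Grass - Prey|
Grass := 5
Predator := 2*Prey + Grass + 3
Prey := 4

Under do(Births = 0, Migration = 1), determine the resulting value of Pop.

-9

The joint intervention fixes Births = 0, Migration = 1, removing each variable's own equation.
Pop = -2*Migration - 2*Prey + 1  [with Migration=1, Prey=4]  = -9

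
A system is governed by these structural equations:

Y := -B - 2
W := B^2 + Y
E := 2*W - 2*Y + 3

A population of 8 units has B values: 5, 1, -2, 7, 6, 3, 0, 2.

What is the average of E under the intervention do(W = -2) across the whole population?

do(W=-2) breaks W's dependence on B. With W=-2 fixed, E across the units is 13, 5, -1, 17, 15, 9, 3, 7, mean 8.5.

8.5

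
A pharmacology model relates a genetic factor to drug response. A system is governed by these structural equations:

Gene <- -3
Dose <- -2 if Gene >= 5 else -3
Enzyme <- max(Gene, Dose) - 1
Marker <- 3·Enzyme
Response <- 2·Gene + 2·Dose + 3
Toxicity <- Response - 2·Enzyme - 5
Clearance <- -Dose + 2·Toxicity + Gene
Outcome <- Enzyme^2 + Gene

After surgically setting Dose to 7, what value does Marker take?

18

Under do(Dose=7), the mechanism Dose <- -2 if Gene >= 5 else -3 is discarded; Dose is fixed at 7.
Enzyme = max(Gene, Dose) - 1  [with Gene=-3, Dose=7]  = 6
Marker = 3·Enzyme  [with Enzyme=6]  = 18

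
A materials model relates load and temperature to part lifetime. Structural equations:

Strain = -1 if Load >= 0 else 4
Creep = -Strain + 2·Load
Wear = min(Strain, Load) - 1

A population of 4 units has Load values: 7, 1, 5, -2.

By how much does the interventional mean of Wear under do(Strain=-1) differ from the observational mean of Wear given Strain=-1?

Under do(Strain=-1), Strain's equation is replaced by Strain=-1 for every unit. Per-unit Wear: -2, -2, -2, -3. Mean = -2.25.
E[Wear|Strain=-1] averages over only the 3 units with Strain=-1 (Load = 7, 1, 5): Wear = -2, -2, -2, mean -2.
Difference = -2.25 − (-2) = -0.25.

-0.25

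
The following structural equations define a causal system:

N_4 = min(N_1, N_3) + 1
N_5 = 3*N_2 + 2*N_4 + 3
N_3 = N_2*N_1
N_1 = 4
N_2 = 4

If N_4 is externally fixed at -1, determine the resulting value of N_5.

Intervening sets N_4 = -1 and removes its equation (N_4 = min(N_1, N_3) + 1).
N_5 = 3*N_2 + 2*N_4 + 3  [with N_2=4, N_4=-1]  = 13

13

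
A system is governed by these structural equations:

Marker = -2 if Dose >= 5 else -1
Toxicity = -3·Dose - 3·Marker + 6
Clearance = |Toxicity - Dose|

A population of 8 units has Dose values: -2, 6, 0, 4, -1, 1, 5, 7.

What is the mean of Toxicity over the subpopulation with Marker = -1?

Observing Marker=-1 restricts to units where Marker's equation naturally yields -1: Dose ∈ {-2, 0, 4, -1, 1}. In that subpopulation Toxicity = 15, 9, -3, 12, 6, mean 7.8.

7.8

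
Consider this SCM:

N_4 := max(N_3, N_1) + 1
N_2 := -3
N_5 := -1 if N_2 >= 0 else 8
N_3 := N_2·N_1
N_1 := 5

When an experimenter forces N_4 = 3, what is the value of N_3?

-15

Under do(N_4=3), the mechanism N_4 := max(N_3, N_1) + 1 is discarded; N_4 is fixed at 3.
Since N_3 is not a descendant of the intervened variable, it is unaffected.
N_3 = N_2·N_1  [with N_2=-3, N_1=5]  = -15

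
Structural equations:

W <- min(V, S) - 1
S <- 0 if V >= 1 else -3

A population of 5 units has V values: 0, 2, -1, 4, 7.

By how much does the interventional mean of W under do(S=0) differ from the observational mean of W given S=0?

Every unit gets S=0 under the intervention. W values become -1, -1, -2, -1, -1; E[W|do(S=0)] = -1.2.
E[W|S=0] averages over only the 3 units with S=0 (V = 2, 4, 7): W = -1, -1, -1, mean -1.
Difference = -1.2 − (-1) = -0.2.

-0.2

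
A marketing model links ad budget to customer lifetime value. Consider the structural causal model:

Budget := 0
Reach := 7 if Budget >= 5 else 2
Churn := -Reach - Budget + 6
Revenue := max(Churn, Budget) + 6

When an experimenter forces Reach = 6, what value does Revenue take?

Under do(Reach=6), the mechanism Reach := 7 if Budget >= 5 else 2 is discarded; Reach is fixed at 6.
Churn = -Reach - Budget + 6  [with Reach=6, Budget=0]  = 0
Revenue = max(Churn, Budget) + 6  [with Churn=0, Budget=0]  = 6

6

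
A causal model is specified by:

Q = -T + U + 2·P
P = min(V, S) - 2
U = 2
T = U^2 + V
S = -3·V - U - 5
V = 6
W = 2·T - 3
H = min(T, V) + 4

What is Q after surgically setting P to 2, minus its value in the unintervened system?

Intervening sets P = 2 and removes its equation (P = min(V, S) - 2).
T = U^2 + V  [with U=2, V=6]  = 10
Q = -T + U + 2·P  [with T=10, U=2, P=2]  = -4
Without intervention: T = U^2 + V  [with U=2, V=6]  = 10; S = -3·V - U - 5  [with V=6, U=2]  = -25; P = min(V, S) - 2  [with V=6, S=-25]  = -27; Q = -T + U + 2·P  [with T=10, U=2, P=-27]  = -62.
Change = -4 − (-62) = 58.

58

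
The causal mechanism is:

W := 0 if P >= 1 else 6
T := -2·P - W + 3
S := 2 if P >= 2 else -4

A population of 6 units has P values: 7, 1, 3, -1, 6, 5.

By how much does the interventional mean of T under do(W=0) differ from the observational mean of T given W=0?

The intervention sets W=0 in all 6 units regardless of P. Recomputing T per unit gives -11, 1, -3, 5, -9, -7; average -4.
Conditioning on W=0 selects the 5 unit(s) with P ∈ {7, 1, 3, 6, 5}. Their T values: -11, 1, -3, -9, -7. Mean = -5.8.
Difference = -4 − (-5.8) = 1.8.

1.8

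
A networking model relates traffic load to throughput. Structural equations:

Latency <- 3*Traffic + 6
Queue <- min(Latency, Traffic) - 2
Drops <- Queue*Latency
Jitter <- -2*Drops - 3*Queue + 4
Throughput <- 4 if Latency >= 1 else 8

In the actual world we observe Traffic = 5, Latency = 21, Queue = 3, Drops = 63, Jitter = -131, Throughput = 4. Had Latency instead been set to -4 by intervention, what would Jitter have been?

do(Latency=-4) replaces the equation Latency <- 3*Traffic + 6 with the constant Latency = -4.
Queue = min(Latency, Traffic) - 2  [with Latency=-4, Traffic=5]  = -6
Drops = Queue*Latency  [with Queue=-6, Latency=-4]  = 24
Jitter = -2*Drops - 3*Queue + 4  [with Drops=24, Queue=-6]  = -26

-26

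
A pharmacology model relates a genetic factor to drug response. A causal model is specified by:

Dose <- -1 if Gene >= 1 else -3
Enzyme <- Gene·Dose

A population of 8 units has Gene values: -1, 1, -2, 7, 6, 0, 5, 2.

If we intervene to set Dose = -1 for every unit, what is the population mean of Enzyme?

do(Dose=-1) breaks Dose's dependence on Gene. With Dose=-1 fixed, Enzyme across the units is 1, -1, 2, -7, -6, 0, -5, -2, mean -2.25.

-2.25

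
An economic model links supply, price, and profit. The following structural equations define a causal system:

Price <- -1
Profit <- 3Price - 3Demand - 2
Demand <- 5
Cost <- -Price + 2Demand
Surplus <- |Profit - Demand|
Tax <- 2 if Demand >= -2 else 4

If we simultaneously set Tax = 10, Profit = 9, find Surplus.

The joint intervention fixes Tax = 10, Profit = 9, removing each variable's own equation.
Surplus = |Profit - Demand|  [with Profit=9, Demand=5]  = 4

4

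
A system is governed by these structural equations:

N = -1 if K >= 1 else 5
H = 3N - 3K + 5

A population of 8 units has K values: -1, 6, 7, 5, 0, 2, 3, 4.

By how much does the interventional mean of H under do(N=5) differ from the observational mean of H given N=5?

-11.25

The intervention sets N=5 in all 8 units regardless of K. Recomputing H per unit gives 23, 2, -1, 5, 20, 14, 11, 8; average 10.25.
Observing N=5 restricts to units where N's equation naturally yields 5: K ∈ {-1, 0}. In that subpopulation H = 23, 20, mean 21.5.
Difference = 10.25 − 21.5 = -11.25.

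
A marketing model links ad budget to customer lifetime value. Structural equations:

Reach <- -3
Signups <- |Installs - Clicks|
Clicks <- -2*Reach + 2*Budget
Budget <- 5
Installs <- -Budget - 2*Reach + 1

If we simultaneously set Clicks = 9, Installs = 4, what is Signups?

Setting Clicks = 9, Installs = 4 by intervention discards those variables' equations.
Signups = |Installs - Clicks|  [with Installs=4, Clicks=9]  = 5

5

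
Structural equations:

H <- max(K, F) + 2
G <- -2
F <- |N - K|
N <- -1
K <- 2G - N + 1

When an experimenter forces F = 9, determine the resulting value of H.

Intervening sets F = 9 and removes its equation (F <- |N - K|).
K = 2G - N + 1  [with G=-2, N=-1]  = -2
H = max(K, F) + 2  [with K=-2, F=9]  = 11

11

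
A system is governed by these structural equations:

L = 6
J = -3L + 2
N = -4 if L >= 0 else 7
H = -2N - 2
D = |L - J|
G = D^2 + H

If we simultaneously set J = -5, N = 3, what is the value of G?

Under do(J = -5, N = 3), each intervened variable's structural equation is replaced by its fixed value.
H = -2N - 2  [with N=3]  = -8
D = |L - J|  [with L=6, J=-5]  = 11
G = D^2 + H  [with D=11, H=-8]  = 113

113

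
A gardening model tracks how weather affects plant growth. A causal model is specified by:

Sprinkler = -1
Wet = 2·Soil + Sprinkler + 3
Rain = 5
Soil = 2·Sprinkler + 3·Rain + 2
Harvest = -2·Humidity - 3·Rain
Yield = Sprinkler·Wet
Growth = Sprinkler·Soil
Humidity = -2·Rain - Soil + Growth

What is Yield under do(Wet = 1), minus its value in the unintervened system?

31

The intervention breaks the incoming arrows to Wet: Wet = 2·Soil + Sprinkler + 3 no longer applies, and Wet = 1.
Yield = Sprinkler·Wet  [with Sprinkler=-1, Wet=1]  = -1
Without intervention: Soil = 2·Sprinkler + 3·Rain + 2  [with Sprinkler=-1, Rain=5]  = 15; Wet = 2·Soil + Sprinkler + 3  [with Soil=15, Sprinkler=-1]  = 32; Yield = Sprinkler·Wet  [with Sprinkler=-1, Wet=32]  = -32.
Change = -1 − (-32) = 31.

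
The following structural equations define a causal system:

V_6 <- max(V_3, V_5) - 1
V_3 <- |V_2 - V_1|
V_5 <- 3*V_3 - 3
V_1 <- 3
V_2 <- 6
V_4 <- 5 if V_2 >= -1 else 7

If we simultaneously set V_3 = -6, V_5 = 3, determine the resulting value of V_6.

Setting V_3 = -6, V_5 = 3 by intervention discards those variables' equations.
V_6 = max(V_3, V_5) - 1  [with V_3=-6, V_5=3]  = 2

2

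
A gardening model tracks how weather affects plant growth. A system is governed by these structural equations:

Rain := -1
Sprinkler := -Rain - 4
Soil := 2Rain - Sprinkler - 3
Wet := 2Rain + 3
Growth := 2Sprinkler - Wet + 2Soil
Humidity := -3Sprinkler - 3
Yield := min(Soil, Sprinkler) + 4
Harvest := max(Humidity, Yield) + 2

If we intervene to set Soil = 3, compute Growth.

-1

do(Soil=3) replaces the equation Soil := 2Rain - Sprinkler - 3 with the constant Soil = 3.
Sprinkler = -Rain - 4  [with Rain=-1]  = -3
Wet = 2Rain + 3  [with Rain=-1]  = 1
Growth = 2Sprinkler - Wet + 2Soil  [with Sprinkler=-3, Wet=1, Soil=3]  = -1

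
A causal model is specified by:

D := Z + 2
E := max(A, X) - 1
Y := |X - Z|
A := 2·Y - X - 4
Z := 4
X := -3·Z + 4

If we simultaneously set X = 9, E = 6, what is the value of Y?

5

Under do(X = 9, E = 6), each intervened variable's structural equation is replaced by its fixed value.
Y = |X - Z|  [with X=9, Z=4]  = 5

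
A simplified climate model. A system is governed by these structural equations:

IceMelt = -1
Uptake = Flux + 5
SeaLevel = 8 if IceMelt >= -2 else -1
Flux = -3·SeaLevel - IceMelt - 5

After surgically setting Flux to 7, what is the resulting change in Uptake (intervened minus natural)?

35

The intervention breaks the incoming arrows to Flux: Flux = -3·SeaLevel - IceMelt - 5 no longer applies, and Flux = 7.
Uptake = Flux + 5  [with Flux=7]  = 12
Without intervention: SeaLevel = 8 if IceMelt >= -2 else -1  [with IceMelt=-1]  = 8; Flux = -3·SeaLevel - IceMelt - 5  [with SeaLevel=8, IceMelt=-1]  = -28; Uptake = Flux + 5  [with Flux=-28]  = -23.
Change = 12 − (-23) = 35.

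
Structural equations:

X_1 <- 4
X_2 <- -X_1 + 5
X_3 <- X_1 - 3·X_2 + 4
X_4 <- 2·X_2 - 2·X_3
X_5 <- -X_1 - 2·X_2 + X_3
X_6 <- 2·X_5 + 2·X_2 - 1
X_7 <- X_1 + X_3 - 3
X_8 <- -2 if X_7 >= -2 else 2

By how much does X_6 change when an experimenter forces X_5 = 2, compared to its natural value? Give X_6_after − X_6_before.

6

The intervention breaks the incoming arrows to X_5: X_5 <- -X_1 - 2·X_2 + X_3 no longer applies, and X_5 = 2.
X_2 = -X_1 + 5  [with X_1=4]  = 1
X_6 = 2·X_5 + 2·X_2 - 1  [with X_5=2, X_2=1]  = 5
Without intervention: X_2 = -X_1 + 5  [with X_1=4]  = 1; X_3 = X_1 - 3·X_2 + 4  [with X_1=4, X_2=1]  = 5; X_5 = -X_1 - 2·X_2 + X_3  [with X_1=4, X_2=1, X_3=5]  = -1; X_6 = 2·X_5 + 2·X_2 - 1  [with X_5=-1, X_2=1]  = -1.
Change = 5 − (-1) = 6.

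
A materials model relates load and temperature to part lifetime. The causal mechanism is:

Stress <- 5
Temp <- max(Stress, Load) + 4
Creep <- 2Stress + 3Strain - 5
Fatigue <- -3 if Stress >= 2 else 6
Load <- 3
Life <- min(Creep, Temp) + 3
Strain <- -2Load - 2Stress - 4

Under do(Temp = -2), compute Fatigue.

Under do(Temp=-2), the mechanism Temp <- max(Stress, Load) + 4 is discarded; Temp is fixed at -2.
Since Fatigue is not a descendant of the intervened variable, it is unaffected.
Fatigue = -3 if Stress >= 2 else 6  [with Stress=5]  = -3

-3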